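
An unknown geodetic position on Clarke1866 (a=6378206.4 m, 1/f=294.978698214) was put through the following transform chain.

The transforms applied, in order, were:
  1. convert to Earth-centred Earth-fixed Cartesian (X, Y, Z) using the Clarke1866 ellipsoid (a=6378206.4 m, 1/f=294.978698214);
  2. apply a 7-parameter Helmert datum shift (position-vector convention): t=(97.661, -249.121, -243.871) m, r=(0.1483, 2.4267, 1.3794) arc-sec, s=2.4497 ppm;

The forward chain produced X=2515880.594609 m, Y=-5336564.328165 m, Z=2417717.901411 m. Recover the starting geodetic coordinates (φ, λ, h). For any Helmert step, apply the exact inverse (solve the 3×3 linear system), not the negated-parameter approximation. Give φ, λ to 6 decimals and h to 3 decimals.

φ=22.423508°, λ=-64.759293°, h=790.587 m

start: X=2515880.5946, Y=-5336564.3282, Z=2417717.9014 m
→ Helmert⁻¹: X=2515712.6364, Y=-5336317.2202, Z=2417989.2831
→ geod (Bowring, a=6378206.400): φ=22.42350800°, λ=-64.75929300°, h=790.5870 m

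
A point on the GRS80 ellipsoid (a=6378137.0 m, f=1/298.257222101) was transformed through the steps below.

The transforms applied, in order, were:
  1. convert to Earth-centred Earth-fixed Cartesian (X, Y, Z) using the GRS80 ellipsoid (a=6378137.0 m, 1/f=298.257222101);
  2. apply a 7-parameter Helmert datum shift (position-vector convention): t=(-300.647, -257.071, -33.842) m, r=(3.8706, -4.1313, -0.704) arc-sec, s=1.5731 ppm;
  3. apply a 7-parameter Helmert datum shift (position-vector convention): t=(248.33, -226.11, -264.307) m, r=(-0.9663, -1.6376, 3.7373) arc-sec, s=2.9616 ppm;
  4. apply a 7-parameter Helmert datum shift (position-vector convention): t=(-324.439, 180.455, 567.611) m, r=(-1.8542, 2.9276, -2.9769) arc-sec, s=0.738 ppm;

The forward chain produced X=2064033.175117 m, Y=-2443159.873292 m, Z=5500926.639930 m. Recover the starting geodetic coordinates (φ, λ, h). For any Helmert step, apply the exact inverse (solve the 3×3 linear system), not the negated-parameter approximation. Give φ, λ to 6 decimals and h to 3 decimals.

φ=59.990969°, λ=-49.798168°, h=736.979 m

start: X=2064033.1751, Y=-2443159.8733, Z=5500926.6399 m
→ Helmert⁻¹: X=2064313.2853, Y=-2443358.1771, Z=5500362.3049
→ Helmert⁻¹: X=2064058.2452, Y=-2443187.9990, Z=5500582.4884
→ Helmert⁻¹: X=2064474.1547, Y=-2442816.8187, Z=5500612.1678
→ geod (Bowring, a=6378137.000): φ=59.99096900°, λ=-49.79816800°, h=736.9790 m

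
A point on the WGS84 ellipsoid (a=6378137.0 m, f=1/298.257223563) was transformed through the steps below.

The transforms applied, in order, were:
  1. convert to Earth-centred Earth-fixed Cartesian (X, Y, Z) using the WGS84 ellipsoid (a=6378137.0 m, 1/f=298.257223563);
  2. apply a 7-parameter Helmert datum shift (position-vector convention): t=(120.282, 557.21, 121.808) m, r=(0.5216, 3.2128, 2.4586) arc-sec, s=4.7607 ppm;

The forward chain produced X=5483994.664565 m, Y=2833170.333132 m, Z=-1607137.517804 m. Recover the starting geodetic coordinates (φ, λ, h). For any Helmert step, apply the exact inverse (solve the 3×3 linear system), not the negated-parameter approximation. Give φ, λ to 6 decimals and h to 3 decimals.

start: X=5483994.6646, Y=2833170.3331, Z=-1607137.5178 m
→ Helmert⁻¹: X=5483907.0718, Y=2832530.2076, Z=-1607173.4192
→ geod (Bowring, a=6378137.000): φ=-14.68912300°, λ=27.31711400°, h=1273.2560 m

φ=-14.689123°, λ=27.317114°, h=1273.256 m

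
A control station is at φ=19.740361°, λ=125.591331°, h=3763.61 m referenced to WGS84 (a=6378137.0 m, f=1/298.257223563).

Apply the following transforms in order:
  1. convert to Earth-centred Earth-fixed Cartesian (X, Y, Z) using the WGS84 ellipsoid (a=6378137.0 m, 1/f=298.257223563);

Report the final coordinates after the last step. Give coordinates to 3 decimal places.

X=-3497323.876 m, Y=4886572.169 m, Z=2141936.465 m

start: φ=19.740361°, λ=125.591331°, h=3763.610 m
→ ECEF (a=6378137.000, f=1/298.257223563): X=-3497323.8757, Y=4886572.1685, Z=2141936.4646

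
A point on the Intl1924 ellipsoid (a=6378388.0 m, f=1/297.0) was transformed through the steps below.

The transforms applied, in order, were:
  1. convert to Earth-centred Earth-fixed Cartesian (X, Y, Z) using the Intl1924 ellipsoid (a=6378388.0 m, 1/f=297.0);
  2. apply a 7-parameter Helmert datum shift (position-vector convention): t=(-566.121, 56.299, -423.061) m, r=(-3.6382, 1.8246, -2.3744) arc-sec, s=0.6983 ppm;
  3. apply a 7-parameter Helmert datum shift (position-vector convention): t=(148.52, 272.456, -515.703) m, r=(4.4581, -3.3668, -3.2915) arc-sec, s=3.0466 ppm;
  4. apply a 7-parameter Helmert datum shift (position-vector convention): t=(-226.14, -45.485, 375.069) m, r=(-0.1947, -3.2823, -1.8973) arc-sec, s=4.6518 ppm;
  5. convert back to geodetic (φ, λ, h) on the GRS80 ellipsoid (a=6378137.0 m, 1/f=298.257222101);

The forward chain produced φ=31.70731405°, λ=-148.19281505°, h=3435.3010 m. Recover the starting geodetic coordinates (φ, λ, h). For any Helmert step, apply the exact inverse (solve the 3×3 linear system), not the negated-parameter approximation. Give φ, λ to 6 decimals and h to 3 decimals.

start: φ=31.707314°, λ=-148.192815°, h=3435.301 m
→ ECEF (a=6378137.000, f=1/298.257222101): X=-4618050.0218, Y=-2864114.1233, Z=3334670.3782
→ Helmert⁻¹: X=-4617722.9960, Y=-2864100.9382, Z=3334350.5773
→ Helmert⁻¹: X=-4617757.3025, Y=-2864366.2753, Z=3334993.4035
→ Helmert⁻¹: X=-4617184.4865, Y=-2864532.5545, Z=3335322.7662
→ geod (Bowring, a=6378388.000): φ=31.71549200°, λ=-148.18425500°, h=3114.3310 m

φ=31.715492°, λ=-148.184255°, h=3114.331 m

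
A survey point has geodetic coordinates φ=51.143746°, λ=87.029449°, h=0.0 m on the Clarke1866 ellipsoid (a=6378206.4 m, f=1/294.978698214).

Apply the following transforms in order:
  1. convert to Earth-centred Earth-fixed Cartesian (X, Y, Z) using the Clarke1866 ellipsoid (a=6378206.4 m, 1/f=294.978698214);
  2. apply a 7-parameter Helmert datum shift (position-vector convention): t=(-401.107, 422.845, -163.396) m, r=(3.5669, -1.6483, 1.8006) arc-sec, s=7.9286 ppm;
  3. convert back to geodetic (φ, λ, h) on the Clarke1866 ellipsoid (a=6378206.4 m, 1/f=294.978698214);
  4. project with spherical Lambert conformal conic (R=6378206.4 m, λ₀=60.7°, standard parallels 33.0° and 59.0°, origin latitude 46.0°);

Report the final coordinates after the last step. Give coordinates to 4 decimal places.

start: φ=51.143746°, λ=87.029449°, h=0.000 m
→ ECEF (a=6378206.400, f=1/294.978698214): X=207794.6351, Y=4004336.6168, Z=4943388.8170
→ Helmert 7p (PV): X=207320.7154, Y=4004707.5388, Z=4943335.5225
→ geod (Bowring, a=6378206.400): φ=51.14102440°, λ=87.03648590°, h=175.5086 m
→ lcc (R=6378206.4, λ₀=60.7°): E=1764809.4730, N=855215.0728

E=1764809.4730 m, N=855215.0728 m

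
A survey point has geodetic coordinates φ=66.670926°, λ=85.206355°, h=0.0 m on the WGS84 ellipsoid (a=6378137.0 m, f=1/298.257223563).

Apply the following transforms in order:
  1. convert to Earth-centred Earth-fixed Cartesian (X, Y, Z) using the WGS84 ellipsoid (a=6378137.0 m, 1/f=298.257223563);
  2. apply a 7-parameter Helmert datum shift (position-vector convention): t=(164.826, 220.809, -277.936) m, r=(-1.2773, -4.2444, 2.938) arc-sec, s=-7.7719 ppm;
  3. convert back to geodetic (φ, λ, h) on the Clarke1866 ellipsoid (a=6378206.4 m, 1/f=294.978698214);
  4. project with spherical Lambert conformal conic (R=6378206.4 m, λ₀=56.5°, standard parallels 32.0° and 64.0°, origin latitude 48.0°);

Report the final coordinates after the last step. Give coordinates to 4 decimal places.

E=1257408.4310 m, N=2272076.4165 m

start: φ=66.670926°, λ=85.206355°, h=0.000 m
→ ECEF (a=6378137.000, f=1/298.257223563): X=211673.8791, Y=2524114.4755, Z=5833977.3003
→ Helmert 7p (PV): X=211681.0599, Y=2524354.8091, Z=5833642.7484
→ geod (Bowring, a=6378206.400): φ=66.66931622°, λ=85.20664741°, h=-81.0218 m
→ lcc (R=6378206.4, λ₀=56.5°): E=1257408.4310, N=2272076.4165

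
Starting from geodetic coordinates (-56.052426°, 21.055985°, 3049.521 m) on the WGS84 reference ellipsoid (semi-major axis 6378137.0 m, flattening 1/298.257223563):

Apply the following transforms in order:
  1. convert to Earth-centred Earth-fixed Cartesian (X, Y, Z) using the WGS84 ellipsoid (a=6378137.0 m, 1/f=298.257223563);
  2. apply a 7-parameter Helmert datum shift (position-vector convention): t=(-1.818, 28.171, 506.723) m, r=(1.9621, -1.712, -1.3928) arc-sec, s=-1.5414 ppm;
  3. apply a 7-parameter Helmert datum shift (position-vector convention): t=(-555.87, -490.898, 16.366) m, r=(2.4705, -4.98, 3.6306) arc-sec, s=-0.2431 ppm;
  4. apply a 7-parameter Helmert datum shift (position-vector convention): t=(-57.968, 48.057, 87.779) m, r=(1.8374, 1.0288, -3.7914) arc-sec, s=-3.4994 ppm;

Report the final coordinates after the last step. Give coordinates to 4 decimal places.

X=3332742.3456 m, Y=1282955.6964 m, Z=-5269464.6486 m

start: φ=-56.052426°, λ=21.055985°, h=3049.521 m
→ ECEF (a=6378137.000, f=1/298.257223563): X=3333221.2647, Y=1283242.0526, Z=-5270233.8870
→ Helmert 7p (PV): X=3333266.7169, Y=1283295.8713, Z=-5269679.1679
→ Helmert 7p (PV): X=3332814.6781, Y=1282926.4489, Z=-5269565.6729
→ Helmert 7p (PV): X=3332742.3456, Y=1282955.6964, Z=-5269464.6486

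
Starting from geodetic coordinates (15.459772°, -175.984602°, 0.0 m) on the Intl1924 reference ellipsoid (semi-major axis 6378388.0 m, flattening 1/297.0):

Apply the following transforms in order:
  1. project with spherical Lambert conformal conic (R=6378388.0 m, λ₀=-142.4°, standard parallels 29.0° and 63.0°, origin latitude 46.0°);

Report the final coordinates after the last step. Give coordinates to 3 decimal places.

E=-3823367.815 m, N=-2578136.814 m

start: φ=15.459772°, λ=-175.984602°, h=0.000 m
→ lcc (R=6378388.0, λ₀=-142.4°): E=-3823367.8151, N=-2578136.8143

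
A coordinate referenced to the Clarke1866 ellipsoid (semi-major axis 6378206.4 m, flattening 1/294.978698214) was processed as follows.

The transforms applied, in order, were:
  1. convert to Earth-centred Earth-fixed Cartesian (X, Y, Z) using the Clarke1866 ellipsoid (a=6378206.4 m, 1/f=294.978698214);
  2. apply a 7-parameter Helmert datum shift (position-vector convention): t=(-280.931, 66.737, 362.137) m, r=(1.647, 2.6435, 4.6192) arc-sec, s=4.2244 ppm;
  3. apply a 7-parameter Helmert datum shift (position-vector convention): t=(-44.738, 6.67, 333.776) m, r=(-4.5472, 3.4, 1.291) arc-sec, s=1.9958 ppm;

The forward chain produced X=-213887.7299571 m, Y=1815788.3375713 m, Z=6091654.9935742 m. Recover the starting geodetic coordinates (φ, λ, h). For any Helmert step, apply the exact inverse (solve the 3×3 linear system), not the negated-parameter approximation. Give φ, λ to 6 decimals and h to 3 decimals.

start: X=-213887.7300, Y=1815788.3376, Z=6091654.9936 m
→ Helmert⁻¹: X=-213931.6088, Y=1815645.0962, Z=6091345.5609
→ Helmert⁻¹: X=-213687.1771, Y=1815624.1103, Z=6090940.4571
→ geod (Bowring, a=6378206.400): φ=73.40004100°, λ=96.71246200°, h=1017.2000 m

φ=73.400041°, λ=96.712462°, h=1017.200 m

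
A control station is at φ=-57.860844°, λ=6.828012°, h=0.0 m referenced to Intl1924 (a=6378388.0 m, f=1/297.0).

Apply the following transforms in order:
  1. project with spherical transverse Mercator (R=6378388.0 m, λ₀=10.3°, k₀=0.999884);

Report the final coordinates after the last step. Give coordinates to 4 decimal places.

start: φ=-57.860844°, λ=6.828012°, h=0.000 m
→ tm (R=6378388.0, λ₀=10.3°): E=-205538.7914, N=-6445821.7619

E=-205538.7914 m, N=-6445821.7619 m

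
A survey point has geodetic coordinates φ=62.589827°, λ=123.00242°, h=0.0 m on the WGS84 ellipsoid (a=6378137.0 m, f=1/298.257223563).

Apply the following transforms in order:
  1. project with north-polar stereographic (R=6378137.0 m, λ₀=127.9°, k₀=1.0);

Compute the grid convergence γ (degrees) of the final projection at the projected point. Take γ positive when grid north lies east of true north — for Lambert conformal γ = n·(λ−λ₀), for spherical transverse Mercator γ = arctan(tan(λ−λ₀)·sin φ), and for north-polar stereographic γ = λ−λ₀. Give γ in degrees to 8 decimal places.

start: φ=62.589827°, λ=123.002420°, h=0.000 m
→ into stereo (λ₀=127.9°): φ=62.58982700°, λ−λ₀=-4.89758000°
convergence γ = -4.89758000°

-4.89758000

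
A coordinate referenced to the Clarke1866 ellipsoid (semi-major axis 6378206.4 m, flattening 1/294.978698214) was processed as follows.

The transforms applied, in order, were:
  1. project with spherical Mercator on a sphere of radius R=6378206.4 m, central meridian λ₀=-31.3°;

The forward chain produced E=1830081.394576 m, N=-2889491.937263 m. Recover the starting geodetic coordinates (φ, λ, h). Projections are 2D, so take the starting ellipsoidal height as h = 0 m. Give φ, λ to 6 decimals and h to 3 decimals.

φ=-25.111617°, λ=-14.860278°, h=0.000 m

start: E=1830081.3946, N=-2889491.9373 m
→ merc⁻¹: φ=-25.11161700°, λ=-14.86027800°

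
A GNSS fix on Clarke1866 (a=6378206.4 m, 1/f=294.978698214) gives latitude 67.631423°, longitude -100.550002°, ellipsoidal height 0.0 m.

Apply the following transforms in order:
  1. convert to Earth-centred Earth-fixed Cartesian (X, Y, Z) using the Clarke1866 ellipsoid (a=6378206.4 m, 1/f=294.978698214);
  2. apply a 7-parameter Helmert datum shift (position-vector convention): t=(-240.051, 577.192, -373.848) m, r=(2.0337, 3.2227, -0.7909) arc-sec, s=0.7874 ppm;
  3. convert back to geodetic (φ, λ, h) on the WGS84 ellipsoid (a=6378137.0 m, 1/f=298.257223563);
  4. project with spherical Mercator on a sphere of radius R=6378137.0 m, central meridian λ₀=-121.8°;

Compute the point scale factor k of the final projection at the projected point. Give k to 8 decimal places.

2.62781439

start: φ=67.631423°, λ=-100.550002°, h=0.000 m
→ ECEF (a=6378206.400, f=1/294.978698214): X=-445716.8371, Y=-2393215.0212, Z=5875383.2212
→ Helmert 7p (PV): X=-445874.6180, Y=-2392695.9339, Z=5874997.3671
→ geod (Bowring, a=6378137.000): φ=67.63259308°, λ=-100.55589087°, h=-673.9842 m
→ into merc (λ₀=-121.8°): φ=67.63259308°, λ−λ₀=21.24410913°
scale k = 2.62781439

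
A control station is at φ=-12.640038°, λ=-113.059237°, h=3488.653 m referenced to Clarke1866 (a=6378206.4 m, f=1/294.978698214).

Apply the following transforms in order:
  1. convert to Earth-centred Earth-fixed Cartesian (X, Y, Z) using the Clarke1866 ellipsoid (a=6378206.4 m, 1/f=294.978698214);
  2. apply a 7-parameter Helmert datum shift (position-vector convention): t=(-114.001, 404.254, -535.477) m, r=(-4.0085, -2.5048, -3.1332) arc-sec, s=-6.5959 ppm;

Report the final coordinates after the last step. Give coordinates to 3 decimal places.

X=-2439582.170 m, Y=-5729967.754 m, Z=-1387697.599 m

start: φ=-12.640038°, λ=-113.059237°, h=3488.653 m
→ ECEF (a=6378206.400, f=1/294.978698214): X=-2439414.0594, Y=-5730419.9007, Z=-1387253.0122
→ Helmert 7p (PV): X=-2439582.1697, Y=-5729967.7539, Z=-1387697.5993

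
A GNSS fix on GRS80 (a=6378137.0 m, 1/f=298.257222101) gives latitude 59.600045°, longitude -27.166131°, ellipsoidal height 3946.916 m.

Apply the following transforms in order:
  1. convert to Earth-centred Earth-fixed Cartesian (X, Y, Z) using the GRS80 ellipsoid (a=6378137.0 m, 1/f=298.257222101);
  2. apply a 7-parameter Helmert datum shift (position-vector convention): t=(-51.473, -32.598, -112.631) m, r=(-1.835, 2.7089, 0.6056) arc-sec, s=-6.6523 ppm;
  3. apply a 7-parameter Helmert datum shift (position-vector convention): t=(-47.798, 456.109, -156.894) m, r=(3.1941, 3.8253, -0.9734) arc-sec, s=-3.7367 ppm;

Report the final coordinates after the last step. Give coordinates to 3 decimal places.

start: φ=59.600045°, λ=-27.166131°, h=3946.916 m
→ ECEF (a=6378137.000, f=1/298.257222101): X=2880459.9733, Y=-1478203.5577, Z=5481467.6327
→ Helmert 7p (PV): X=2880465.6669, Y=-1478169.1006, Z=5481293.8587
→ Helmert 7p (PV): X=2880501.7831, Y=-1477805.9414, Z=5481040.1730

X=2880501.783 m, Y=-1477805.941 m, Z=5481040.173 m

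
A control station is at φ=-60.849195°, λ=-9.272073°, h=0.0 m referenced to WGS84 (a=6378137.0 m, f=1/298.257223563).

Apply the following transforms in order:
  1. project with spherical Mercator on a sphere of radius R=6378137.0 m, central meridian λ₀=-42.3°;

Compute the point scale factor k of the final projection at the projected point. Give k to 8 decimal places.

start: φ=-60.849195°, λ=-9.272073°, h=0.000 m
→ into merc (λ₀=-42.3°): φ=-60.84919500°, λ−λ₀=33.02792700°
scale k = 2.05292449

2.05292449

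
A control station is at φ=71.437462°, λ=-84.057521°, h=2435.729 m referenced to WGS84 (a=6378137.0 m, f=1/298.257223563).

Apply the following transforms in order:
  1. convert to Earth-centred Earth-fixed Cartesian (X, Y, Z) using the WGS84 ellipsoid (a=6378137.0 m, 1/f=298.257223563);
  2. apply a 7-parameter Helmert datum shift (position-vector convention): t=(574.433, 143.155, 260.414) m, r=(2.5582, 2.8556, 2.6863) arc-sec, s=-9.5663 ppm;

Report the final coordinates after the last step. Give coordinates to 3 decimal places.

X=211606.331 m, Y=-2026285.399 m, Z=6026480.367 m

start: φ=71.437462°, λ=-84.057521°, h=2435.729 m
→ ECEF (a=6378137.000, f=1/298.257223563): X=210924.0959, Y=-2026375.9451, Z=6026305.6541
→ Helmert 7p (PV): X=211606.3309, Y=-2026285.3988, Z=6026480.3667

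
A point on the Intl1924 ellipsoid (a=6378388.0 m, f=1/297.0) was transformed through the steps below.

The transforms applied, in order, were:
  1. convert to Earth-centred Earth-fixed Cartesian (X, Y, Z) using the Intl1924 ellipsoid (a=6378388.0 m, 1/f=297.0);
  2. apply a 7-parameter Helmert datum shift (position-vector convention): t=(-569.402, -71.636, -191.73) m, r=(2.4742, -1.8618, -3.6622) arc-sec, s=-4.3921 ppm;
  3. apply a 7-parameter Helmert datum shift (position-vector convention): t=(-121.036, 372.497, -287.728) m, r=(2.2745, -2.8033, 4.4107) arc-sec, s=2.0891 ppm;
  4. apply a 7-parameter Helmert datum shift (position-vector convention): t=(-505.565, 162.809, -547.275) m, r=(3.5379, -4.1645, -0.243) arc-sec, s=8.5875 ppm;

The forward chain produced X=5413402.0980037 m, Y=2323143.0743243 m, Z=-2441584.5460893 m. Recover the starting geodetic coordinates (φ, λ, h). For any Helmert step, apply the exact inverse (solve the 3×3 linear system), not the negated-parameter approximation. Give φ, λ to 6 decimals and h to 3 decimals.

start: X=5413402.0980, Y=2323143.0743, Z=-2441584.5461 m
→ Helmert⁻¹: X=5413809.1475, Y=2322924.8235, Z=-2441165.4573
→ Helmert⁻¹: X=5413935.3602, Y=2322404.7878, Z=-2440971.8191
→ Helmert⁻¹: X=5414465.2748, Y=2322553.4785, Z=-2440867.5413
→ geod (Bowring, a=6378388.000): φ=-22.64106300°, λ=23.21707900°, h=1959.5140 m

φ=-22.641063°, λ=23.217079°, h=1959.514 m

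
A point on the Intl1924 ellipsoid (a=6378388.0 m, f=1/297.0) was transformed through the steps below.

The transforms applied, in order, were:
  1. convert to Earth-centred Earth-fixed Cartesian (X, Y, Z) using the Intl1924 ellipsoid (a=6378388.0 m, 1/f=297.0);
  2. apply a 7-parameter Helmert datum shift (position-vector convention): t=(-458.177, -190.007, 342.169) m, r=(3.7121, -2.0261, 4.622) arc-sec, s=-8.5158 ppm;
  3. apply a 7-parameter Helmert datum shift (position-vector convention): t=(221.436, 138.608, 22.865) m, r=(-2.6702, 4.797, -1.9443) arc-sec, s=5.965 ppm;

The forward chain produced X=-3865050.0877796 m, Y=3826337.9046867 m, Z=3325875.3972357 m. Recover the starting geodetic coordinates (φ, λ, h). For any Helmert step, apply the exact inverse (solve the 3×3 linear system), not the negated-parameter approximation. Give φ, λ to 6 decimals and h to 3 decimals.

start: X=-3865050.0878, Y=3826337.9047, Z=3325875.3972 m
→ Helmert⁻¹: X=-3865361.8796, Y=3826096.9837, Z=3325792.3295
→ Helmert⁻¹: X=-3864818.2066, Y=3826466.0254, Z=3325447.5790
→ geod (Bowring, a=6378388.000): φ=31.61590400°, λ=135.28570000°, h=2214.1640 m

φ=31.615904°, λ=135.285700°, h=2214.164 m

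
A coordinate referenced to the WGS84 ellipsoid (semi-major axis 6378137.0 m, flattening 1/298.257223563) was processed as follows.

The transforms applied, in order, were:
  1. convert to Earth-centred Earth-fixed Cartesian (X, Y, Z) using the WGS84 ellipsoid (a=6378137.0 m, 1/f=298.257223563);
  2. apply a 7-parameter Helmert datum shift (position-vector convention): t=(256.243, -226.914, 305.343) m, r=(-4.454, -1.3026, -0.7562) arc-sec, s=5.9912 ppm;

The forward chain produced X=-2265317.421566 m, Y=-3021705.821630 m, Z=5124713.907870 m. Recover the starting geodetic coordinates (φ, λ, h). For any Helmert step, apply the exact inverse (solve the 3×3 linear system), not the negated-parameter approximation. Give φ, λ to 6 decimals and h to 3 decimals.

φ=53.793760°, λ=-126.861788°, h=1374.631 m

start: X=-2265317.4216, Y=-3021705.8216, Z=5124713.9079 m
→ Helmert⁻¹: X=-2265516.6525, Y=-3021579.7639, Z=5124326.9241
→ geod (Bowring, a=6378137.000): φ=53.79376000°, λ=-126.86178800°, h=1374.6310 m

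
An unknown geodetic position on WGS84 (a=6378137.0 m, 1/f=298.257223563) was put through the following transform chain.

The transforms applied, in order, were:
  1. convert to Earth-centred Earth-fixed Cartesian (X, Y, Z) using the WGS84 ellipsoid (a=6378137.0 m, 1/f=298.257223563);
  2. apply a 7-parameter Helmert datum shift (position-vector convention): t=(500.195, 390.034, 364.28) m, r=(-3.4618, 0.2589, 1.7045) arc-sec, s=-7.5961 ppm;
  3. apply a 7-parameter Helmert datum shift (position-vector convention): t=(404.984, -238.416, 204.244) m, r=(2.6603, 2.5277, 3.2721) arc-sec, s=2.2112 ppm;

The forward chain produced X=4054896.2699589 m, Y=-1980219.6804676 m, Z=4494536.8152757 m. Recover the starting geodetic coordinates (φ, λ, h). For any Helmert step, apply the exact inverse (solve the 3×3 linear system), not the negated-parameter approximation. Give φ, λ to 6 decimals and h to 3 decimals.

start: X=4054896.2700, Y=-1980219.6805, Z=4494536.8153 m
→ Helmert⁻¹: X=4054395.8338, Y=-1979983.2371, Z=4494397.8554
→ Helmert⁻¹: X=4053904.4259, Y=-1980497.2391, Z=4494039.5619
→ geod (Bowring, a=6378137.000): φ=45.07929100°, λ=-26.03739100°, h=656.1010 m

φ=45.079291°, λ=-26.037391°, h=656.101 m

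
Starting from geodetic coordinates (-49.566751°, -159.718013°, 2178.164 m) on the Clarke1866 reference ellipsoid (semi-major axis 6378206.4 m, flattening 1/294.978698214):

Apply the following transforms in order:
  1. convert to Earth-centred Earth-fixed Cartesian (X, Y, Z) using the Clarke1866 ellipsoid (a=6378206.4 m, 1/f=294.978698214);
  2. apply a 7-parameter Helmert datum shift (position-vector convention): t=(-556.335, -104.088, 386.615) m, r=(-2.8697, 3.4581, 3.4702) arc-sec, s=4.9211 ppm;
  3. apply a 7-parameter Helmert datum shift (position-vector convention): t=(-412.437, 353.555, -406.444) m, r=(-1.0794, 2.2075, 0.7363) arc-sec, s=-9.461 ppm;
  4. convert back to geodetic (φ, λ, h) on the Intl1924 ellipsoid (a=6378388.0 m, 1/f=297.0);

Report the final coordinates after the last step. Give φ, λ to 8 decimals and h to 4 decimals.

φ=-49.55808718°, λ=-159.72415375°, h=2430.6181 m

start: φ=-49.566751°, λ=-159.718013°, h=2178.164 m
→ ECEF (a=6378206.400, f=1/294.978698214): X=-3889134.7766, Y=-1437244.8033, Z=-4833128.6395
→ Helmert 7p (PV): X=-3889767.0996, Y=-1437488.6375, Z=-4832680.6097
→ Helmert 7p (PV): X=-3890189.3243, Y=-1437160.6571, Z=-4832992.1804
→ geod (Bowring, a=6378388.000): φ=-49.55808718°, λ=-159.72415375°, h=2430.6181 m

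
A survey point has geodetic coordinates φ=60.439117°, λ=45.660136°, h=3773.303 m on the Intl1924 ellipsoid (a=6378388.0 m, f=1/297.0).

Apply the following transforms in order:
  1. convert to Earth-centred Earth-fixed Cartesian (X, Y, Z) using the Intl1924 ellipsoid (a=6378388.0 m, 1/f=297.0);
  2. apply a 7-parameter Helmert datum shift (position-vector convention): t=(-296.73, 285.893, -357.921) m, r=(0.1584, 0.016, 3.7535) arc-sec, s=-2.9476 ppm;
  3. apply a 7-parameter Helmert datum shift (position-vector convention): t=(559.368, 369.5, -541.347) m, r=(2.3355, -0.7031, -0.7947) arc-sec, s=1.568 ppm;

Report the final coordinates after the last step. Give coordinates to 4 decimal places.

X=2206440.3362 m, Y=2258281.8986 m, Z=5527306.2472 m

start: φ=60.439117°, λ=45.660136°, h=3773.303 m
→ ECEF (a=6378388.000, f=1/297.0): X=2206231.5405, Y=2257664.8067, Z=5528178.4938
→ Helmert 7p (PV): X=2205887.6526, Y=2257979.9474, Z=5527805.8406
→ Helmert 7p (PV): X=2206440.3362, Y=2258281.8986, Z=5527306.2472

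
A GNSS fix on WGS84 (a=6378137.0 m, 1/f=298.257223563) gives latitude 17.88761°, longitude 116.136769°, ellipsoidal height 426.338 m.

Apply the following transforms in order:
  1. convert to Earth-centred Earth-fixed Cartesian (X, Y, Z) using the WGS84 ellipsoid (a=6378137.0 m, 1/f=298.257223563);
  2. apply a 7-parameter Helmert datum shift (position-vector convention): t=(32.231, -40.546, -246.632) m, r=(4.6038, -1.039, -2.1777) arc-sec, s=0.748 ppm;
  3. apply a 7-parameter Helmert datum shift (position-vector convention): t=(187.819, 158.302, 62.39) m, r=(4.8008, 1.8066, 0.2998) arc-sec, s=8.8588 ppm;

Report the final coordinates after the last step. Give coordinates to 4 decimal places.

start: φ=17.887610°, λ=116.136769°, h=426.338 m
→ ECEF (a=6378137.000, f=1/298.257223563): X=-2674873.9721, Y=5451239.6558, Z=1946681.1871
→ Helmert 7p (PV): X=-2674795.9947, Y=5451187.9785, Z=1946544.2082
→ Helmert 7p (PV): X=-2674622.7452, Y=5451345.3776, Z=1946774.1472

X=-2674622.7452 m, Y=5451345.3776 m, Z=1946774.1472 m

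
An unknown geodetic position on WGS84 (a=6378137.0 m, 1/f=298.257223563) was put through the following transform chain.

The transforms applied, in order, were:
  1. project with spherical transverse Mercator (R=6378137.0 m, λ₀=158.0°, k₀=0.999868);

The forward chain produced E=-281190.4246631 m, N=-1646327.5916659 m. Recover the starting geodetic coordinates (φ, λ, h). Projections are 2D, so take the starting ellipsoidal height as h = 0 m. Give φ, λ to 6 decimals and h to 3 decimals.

start: E=-281190.4247, N=-1646327.5917 m
→ tm⁻¹: φ=-14.77647100°, λ=155.38807000°

φ=-14.776471°, λ=155.388070°, h=0.000 m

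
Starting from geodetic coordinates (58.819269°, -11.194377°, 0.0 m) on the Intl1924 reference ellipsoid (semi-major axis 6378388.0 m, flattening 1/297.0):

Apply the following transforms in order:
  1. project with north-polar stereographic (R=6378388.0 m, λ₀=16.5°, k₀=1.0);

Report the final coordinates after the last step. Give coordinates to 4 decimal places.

start: φ=58.819269°, λ=-11.194377°, h=0.000 m
→ stereo (R=6378388.0, λ₀=16.5°): E=-1654269.7684, N=-3151671.0783

E=-1654269.7684 m, N=-3151671.0783 m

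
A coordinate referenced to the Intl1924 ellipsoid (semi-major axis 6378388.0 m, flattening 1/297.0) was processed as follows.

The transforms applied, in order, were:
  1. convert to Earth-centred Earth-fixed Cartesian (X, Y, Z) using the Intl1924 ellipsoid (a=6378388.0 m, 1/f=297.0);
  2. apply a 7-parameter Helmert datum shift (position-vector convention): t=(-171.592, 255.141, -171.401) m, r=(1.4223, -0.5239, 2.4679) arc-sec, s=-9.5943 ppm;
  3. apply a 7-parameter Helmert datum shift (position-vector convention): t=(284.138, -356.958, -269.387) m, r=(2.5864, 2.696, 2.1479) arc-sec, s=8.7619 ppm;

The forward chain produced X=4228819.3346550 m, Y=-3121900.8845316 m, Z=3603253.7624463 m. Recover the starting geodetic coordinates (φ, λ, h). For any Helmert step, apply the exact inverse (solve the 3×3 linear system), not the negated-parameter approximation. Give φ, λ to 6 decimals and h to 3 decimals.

φ=34.616458°, λ=-36.437128°, h=1435.945 m

start: X=4228819.3347, Y=-3121900.8845, Z=3603253.7624 m
→ Helmert⁻¹: X=4228418.5407, Y=-3121515.4218, Z=3603585.9853
→ Helmert⁻¹: X=4228602.5051, Y=-3121826.2583, Z=3603802.7483
→ geod (Bowring, a=6378388.000): φ=34.61645800°, λ=-36.43712800°, h=1435.9450 m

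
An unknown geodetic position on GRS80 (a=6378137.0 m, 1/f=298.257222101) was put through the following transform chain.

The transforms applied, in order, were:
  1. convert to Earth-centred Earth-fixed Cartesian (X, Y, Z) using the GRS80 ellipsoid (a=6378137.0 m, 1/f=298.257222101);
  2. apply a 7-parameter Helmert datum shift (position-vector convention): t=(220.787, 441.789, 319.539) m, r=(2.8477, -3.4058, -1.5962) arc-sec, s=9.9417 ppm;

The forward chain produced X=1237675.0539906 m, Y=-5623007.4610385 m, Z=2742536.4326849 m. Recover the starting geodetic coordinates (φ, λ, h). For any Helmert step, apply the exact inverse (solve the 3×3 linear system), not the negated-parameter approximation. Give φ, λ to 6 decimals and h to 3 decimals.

start: X=1237675.0540, Y=-5623007.4610, Z=2742536.4327 m
→ Helmert⁻¹: X=1237530.7609, Y=-5623345.9076, Z=2742246.8340
→ geod (Bowring, a=6378137.000): φ=25.61611200°, λ=-77.58874600°, h=3404.5480 m

φ=25.616112°, λ=-77.588746°, h=3404.548 m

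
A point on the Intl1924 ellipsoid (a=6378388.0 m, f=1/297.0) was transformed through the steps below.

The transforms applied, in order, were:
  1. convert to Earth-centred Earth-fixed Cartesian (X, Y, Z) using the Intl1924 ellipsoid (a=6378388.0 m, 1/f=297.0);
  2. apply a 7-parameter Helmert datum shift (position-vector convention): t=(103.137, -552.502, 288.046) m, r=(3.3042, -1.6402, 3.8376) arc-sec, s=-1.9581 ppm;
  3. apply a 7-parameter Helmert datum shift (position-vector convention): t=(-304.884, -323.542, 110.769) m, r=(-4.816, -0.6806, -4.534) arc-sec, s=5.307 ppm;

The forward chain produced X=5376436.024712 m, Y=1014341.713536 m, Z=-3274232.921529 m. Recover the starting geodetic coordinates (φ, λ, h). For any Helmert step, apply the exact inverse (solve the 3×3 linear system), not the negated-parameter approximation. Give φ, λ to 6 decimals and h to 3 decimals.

φ=-31.070404°, λ=10.693222°, h=3960.684 m

start: X=5376436.0247, Y=1014341.7135, Z=-3274232.9215 m
→ Helmert⁻¹: X=5376679.2624, Y=1014854.5088, Z=-3274320.3593
→ Helmert⁻¹: X=5376579.5025, Y=1015256.5090, Z=-3274673.8351
→ geod (Bowring, a=6378388.000): φ=-31.07040400°, λ=10.69322200°, h=3960.6840 m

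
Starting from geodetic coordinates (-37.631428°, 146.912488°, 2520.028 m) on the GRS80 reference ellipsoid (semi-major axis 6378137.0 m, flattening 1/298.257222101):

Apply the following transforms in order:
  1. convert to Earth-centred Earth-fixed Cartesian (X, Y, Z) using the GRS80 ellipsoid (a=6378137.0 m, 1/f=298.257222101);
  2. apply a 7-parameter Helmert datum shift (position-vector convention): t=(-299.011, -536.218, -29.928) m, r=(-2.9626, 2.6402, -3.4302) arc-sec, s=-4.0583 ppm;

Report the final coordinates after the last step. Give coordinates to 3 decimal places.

X=-4239331.506 m, Y=2761550.385 m, Z=-3874664.816 m

start: φ=-37.631428°, λ=146.912488°, h=2520.028 m
→ ECEF (a=6378137.000, f=1/298.257222101): X=-4239046.0366, Y=2762082.9688, Z=-3874665.2007
→ Helmert 7p (PV): X=-4239331.5065, Y=2761550.3849, Z=-3874664.8162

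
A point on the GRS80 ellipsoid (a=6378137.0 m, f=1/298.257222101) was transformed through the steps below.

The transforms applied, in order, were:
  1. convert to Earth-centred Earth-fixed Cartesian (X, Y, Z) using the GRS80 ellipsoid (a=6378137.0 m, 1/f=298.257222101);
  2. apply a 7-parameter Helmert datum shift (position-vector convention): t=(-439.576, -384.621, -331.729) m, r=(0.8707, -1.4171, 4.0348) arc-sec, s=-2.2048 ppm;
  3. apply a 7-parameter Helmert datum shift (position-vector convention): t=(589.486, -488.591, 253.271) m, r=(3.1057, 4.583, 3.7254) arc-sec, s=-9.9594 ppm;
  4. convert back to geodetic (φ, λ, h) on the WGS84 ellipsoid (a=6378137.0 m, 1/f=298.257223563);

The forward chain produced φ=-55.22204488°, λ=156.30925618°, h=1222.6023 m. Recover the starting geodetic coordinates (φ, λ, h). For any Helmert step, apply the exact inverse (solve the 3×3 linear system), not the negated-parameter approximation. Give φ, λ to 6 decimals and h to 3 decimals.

φ=-55.219286°, λ=156.296427°, h=1514.518 m

start: φ=-55.222045°, λ=156.309256°, h=1222.602 m
→ ECEF (a=6378137.000, f=1/298.257223563): X=-3339671.6448, Y=1465369.9122, Z=-5216526.8515
→ Helmert⁻¹: X=-3340152.0080, Y=1465854.8792, Z=-5216928.3651
→ Helmert⁻¹: X=-3339726.9525, Y=1466286.0416, Z=-5216591.3823
→ geod (Bowring, a=6378137.000): φ=-55.21928600°, λ=156.29642700°, h=1514.5180 m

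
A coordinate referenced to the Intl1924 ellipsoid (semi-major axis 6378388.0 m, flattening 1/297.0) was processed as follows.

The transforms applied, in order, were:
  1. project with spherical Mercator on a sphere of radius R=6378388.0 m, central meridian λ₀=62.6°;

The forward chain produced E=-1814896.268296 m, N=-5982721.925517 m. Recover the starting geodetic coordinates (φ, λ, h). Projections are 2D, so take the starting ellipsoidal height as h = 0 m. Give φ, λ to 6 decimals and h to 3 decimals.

start: E=-1814896.2683, N=-5982721.9255 m
→ merc⁻¹: φ=-47.24701300°, λ=46.29715100°

φ=-47.247013°, λ=46.297151°, h=0.000 m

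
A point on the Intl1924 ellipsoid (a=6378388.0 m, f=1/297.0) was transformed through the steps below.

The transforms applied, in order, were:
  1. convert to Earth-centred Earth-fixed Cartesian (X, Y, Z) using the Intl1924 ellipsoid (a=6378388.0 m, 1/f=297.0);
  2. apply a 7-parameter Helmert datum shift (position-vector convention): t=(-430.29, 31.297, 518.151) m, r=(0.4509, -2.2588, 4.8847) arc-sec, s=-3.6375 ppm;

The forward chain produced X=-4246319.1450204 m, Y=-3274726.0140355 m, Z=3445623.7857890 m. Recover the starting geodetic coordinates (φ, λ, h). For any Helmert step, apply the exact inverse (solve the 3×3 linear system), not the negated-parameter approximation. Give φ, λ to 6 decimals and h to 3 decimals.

φ=32.897188°, λ=-142.358991°, h=1343.323 m

start: X=-4246319.1450, Y=-3274726.0140, Z=3445623.7858 m
→ Helmert⁻¹: X=-4245944.1210, Y=-3274661.1406, Z=3445171.8221
→ geod (Bowring, a=6378388.000): φ=32.89718800°, λ=-142.35899100°, h=1343.3230 m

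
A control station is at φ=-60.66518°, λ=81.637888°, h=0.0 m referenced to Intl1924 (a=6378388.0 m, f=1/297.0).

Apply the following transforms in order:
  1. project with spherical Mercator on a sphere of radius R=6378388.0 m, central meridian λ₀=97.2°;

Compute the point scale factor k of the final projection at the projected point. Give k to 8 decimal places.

start: φ=-60.665180°, λ=81.637888°, h=0.000 m
→ into merc (λ₀=97.2°): φ=-60.66518000°, λ−λ₀=-15.56211200°
scale k = 2.04118150

2.04118150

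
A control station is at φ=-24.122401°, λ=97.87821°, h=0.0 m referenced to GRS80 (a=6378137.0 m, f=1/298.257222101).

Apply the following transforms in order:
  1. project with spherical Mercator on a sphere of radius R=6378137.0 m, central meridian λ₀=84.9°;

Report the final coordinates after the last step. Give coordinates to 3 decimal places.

start: φ=-24.122401°, λ=97.878210°, h=0.000 m
→ merc (R=6378137.0, λ₀=84.9°): E=1444727.7286, N=-2768330.3131

E=1444727.729 m, N=-2768330.313 m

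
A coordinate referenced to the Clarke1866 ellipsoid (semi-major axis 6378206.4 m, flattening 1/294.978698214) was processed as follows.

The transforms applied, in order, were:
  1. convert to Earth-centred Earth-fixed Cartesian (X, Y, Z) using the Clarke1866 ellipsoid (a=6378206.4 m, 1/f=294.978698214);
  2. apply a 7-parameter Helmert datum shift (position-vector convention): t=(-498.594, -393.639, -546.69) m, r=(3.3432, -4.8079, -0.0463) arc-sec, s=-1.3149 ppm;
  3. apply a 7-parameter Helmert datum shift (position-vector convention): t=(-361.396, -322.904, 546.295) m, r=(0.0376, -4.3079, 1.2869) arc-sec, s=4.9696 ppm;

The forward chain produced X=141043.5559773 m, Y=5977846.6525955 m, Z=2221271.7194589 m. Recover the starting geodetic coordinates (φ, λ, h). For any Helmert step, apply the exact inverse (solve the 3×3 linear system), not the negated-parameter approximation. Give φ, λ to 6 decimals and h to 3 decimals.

start: X=141043.5560, Y=5977846.6526, Z=2221271.7195 m
→ Helmert⁻¹: X=141487.9274, Y=5978139.3697, Z=2220710.3436
→ Helmert⁻¹: X=142037.1399, Y=5978576.9030, Z=2221159.7411
→ geod (Bowring, a=6378206.400): φ=20.50301100°, λ=88.63904100°, h=3854.9890 m

φ=20.503011°, λ=88.639041°, h=3854.989 m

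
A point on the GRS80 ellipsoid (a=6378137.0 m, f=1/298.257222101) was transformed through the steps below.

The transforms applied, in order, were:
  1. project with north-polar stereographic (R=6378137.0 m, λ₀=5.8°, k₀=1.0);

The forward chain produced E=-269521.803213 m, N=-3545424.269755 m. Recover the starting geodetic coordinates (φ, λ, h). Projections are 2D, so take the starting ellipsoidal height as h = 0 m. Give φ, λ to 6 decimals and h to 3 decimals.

φ=58.849688°, λ=1.452758°, h=0.000 m

start: E=-269521.8032, N=-3545424.2698 m
→ stereo⁻¹: φ=58.84968800°, λ=1.45275800°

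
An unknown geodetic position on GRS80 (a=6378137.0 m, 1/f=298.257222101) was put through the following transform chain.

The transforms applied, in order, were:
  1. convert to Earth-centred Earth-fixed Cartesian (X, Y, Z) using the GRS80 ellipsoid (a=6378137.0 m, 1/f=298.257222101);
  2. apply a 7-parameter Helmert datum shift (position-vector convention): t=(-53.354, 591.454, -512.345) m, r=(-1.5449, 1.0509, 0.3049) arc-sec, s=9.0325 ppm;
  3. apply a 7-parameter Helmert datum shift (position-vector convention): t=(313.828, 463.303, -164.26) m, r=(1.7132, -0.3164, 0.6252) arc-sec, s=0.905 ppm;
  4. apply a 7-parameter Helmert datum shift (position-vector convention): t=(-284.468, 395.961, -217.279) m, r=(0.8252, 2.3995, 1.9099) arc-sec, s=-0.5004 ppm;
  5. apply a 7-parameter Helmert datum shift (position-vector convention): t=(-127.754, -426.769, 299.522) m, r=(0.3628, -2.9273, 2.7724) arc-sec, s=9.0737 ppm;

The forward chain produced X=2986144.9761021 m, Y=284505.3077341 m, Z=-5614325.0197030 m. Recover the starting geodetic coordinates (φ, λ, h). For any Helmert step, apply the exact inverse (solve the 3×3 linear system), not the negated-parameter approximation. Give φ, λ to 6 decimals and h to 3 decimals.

start: X=2986144.9761, Y=284505.3077, Z=-5614325.0197 m
→ Helmert⁻¹: X=2986169.7805, Y=284879.4788, Z=-5614616.4774
→ Helmert⁻¹: X=2986523.6892, Y=284433.5452, Z=-5614368.4032
→ Helmert⁻¹: X=2986199.4073, Y=283914.3033, Z=-5614206.0012
→ Helmert⁻¹: X=2986254.8080, Y=283357.9213, Z=-5613625.6140
→ geod (Bowring, a=6378137.000): φ=-62.04155100°, λ=5.42041800°, h=3326.0840 m

φ=-62.041551°, λ=5.420418°, h=3326.084 m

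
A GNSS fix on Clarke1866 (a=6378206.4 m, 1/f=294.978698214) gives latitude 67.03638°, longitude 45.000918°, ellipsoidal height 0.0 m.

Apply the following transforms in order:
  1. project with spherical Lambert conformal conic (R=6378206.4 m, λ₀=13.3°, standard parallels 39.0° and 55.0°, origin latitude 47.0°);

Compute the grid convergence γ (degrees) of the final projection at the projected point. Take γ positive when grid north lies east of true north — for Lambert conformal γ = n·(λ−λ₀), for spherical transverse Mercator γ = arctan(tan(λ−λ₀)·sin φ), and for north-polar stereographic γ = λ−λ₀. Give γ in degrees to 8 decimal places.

start: φ=67.036380°, λ=45.000918°, h=0.000 m
→ into lcc (λ₀=13.3°): φ=67.03638000°, λ−λ₀=31.70091800°
convergence γ = 23.26094851°

23.26094851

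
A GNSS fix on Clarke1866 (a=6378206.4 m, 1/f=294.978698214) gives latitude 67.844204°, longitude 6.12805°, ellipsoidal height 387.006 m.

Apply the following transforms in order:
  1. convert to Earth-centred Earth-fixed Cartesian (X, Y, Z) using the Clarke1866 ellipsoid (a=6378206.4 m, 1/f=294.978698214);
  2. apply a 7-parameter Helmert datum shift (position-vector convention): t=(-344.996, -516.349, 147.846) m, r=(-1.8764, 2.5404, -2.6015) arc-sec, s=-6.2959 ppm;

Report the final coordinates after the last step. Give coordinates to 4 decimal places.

X=2398478.9481 m, Y=257046.9800 m, Z=5884811.5728 m

start: φ=67.844204°, λ=6.128050°, h=387.006 m
→ ECEF (a=6378206.400, f=1/294.978698214): X=2398763.3211, Y=257541.6712, Z=5884732.6629
→ Helmert 7p (PV): X=2398478.9481, Y=257046.9800, Z=5884811.5728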